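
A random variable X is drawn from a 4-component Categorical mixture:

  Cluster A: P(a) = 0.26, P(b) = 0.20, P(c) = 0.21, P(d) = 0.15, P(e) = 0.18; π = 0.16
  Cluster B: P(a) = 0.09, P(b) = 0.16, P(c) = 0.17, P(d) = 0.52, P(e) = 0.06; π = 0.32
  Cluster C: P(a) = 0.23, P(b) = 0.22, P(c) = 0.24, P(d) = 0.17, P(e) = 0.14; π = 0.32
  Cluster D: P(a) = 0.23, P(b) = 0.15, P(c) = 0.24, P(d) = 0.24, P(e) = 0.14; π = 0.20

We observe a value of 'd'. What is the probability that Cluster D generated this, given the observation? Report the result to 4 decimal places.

0.1639

The responsibility of component k is P(Z=k) f_k(x) divided by Σ_j P(Z=j) f_j(x).
Evaluate each component's likelihood at the observed value:
  L_A = 0.15
  L_B = 0.52
  L_C = 0.17
  L_D = 0.24
Multiply by the mixture weights:
  P(Z=A)·L_A = 0.16 × 0.15 = 0.024
  P(Z=B)·L_B = 0.32 × 0.52 = 0.1664
  P(Z=C)·L_C = 0.32 × 0.17 = 0.0544
  P(Z=D)·L_D = 0.20 × 0.24 = 0.048
Normaliser: 0.024 + 0.1664 + 0.0544 + 0.048 = 0.2928
P(Cluster D | x) ≈ 0.1639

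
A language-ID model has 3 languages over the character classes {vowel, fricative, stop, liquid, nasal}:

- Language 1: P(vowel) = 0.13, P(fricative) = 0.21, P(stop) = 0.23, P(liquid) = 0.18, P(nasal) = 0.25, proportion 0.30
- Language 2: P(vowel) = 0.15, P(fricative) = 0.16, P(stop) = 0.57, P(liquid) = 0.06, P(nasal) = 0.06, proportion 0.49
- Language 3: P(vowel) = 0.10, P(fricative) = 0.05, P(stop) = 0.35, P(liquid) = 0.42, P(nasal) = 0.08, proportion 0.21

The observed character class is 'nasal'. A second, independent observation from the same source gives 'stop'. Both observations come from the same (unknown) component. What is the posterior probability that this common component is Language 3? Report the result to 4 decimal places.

Posterior ∝ prior × likelihood, so P(k | x) ∝ π_k f_k(x); normalise over all components.
Since both observations come from the same component, the likelihood for component k is f_k(x₁)·f_k(x₂).
  f_1 = [P(nasal | comp) = 0.25] × [0.23] = 0.0575
  f_2 = [P(nasal | comp) = 0.06] × [0.57] = 0.0342
  f_3 = [P(nasal | comp) = 0.08] × [0.35] = 0.028
Prior × likelihood for each component:
  π_1·f_1 = 0.30 × 0.0575 = 0.01725
  π_2·f_2 = 0.49 × 0.0342 = 0.016758
  π_3·f_3 = 0.21 × 0.028 = 0.00588
Sum: 0.01725 + 0.016758 + 0.00588 = 0.039888
So the posterior for Language 3 is 0.00588 / 0.039888 ≈ 0.1474.

0.1474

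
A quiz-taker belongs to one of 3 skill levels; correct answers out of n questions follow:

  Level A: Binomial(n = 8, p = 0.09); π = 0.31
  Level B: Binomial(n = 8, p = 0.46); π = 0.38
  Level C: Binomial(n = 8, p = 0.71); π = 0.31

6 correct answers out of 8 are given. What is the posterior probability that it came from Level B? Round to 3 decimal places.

0.239

P(component k | x) = P(Z=k)·f_k(x) / marginal(x), where marginal(x) = Σ_j P(Z=j)·f_j(x).
Binomial probabilities:
  p_A = 1.23224e-05
  p_B = 0.0773557
  p_C = 0.301651
Multiply by the mixture weights:
  P(Z=A)·p_A = 0.31 × 1.23224e-05 = 3.81995e-06
  P(Z=B)·p_B = 0.38 × 0.0773557 = 0.0293952
  P(Z=C)·p_C = 0.31 × 0.301651 = 0.0935117
Sum: 3.81995e-06 + 0.0293952 + 0.0935117 = 0.122911
So the posterior for Level B is 0.0293952 / 0.122911 ≈ 0.239.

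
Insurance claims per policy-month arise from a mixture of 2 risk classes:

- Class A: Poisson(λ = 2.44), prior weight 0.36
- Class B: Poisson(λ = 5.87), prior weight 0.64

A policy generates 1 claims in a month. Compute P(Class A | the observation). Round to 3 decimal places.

0.878

By Bayes' theorem, P(k | x) = w_k f_k(x) / Σ_j w_j f_j(x).
Evaluate each component's likelihood at the observed value:
  p_A = e^(−2.44)·2.44^1/1! = 0.212672
  p_B = e^(−5.87)·5.87^1/1! = 0.0165703
Unnormalised posteriors:
  w_A·p_A = 0.36 × 0.212672 = 0.0765621
  w_B·p_B = 0.64 × 0.0165703 = 0.010605
Normaliser: 0.0765621 + 0.010605 = 0.0871671
So the posterior for Class A is 0.0765621 / 0.0871671 ≈ 0.878.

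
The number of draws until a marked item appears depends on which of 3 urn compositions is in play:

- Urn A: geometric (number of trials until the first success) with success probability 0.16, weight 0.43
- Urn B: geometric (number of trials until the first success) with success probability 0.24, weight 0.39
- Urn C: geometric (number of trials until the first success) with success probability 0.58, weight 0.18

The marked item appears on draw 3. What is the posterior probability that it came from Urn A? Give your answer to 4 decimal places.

The responsibility of component k is P(Z=k) f_k(x) divided by Σ_j P(Z=j) f_j(x).
Evaluate each component's likelihood at the observed value:
  L_A = 0.16·(1−0.16)^2 = 0.16·0.7056 = 0.112896
  L_B = 0.24·(1−0.24)^2 = 0.24·0.5776 = 0.138624
  L_C = 0.58·(1−0.58)^2 = 0.58·0.1764 = 0.102312
Prior × likelihood for each component:
  P(Z=A)·L_A = 0.43 × 0.112896 = 0.0485453
  P(Z=B)·L_B = 0.39 × 0.138624 = 0.0540634
  P(Z=C)·L_C = 0.18 × 0.102312 = 0.0184162
Sum: 0.0485453 + 0.0540634 + 0.0184162 = 0.121025
P(Urn A | 3) ≈ 0.4011

0.4011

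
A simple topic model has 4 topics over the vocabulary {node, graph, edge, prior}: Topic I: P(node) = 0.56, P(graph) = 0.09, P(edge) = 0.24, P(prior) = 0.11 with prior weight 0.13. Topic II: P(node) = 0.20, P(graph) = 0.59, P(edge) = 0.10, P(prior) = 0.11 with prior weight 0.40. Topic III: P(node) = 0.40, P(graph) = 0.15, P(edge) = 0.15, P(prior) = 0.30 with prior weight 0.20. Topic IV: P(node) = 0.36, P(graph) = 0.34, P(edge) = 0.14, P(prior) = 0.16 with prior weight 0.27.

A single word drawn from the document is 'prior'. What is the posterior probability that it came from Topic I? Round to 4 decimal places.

The responsibility of component k is w_k f_k(x) divided by Σ_j w_j f_j(x).
Component likelihoods at x = 'prior':
  p_I = P(prior | comp) = 0.11
  p_II = P(prior | comp) = 0.11
  p_III = P(prior | comp) = 0.30
  p_IV = P(prior | comp) = 0.16
Prior × likelihood for each component:
  w_I·p_I = 0.13 × 0.11 = 0.0143
  w_II·p_II = 0.40 × 0.11 = 0.044
  w_III·p_III = 0.20 × 0.3 = 0.06
  w_IV·p_IV = 0.27 × 0.16 = 0.0432
Sum: 0.0143 + 0.044 + 0.06 + 0.0432 = 0.1615
So the posterior for Topic I is 0.0143 / 0.1615 ≈ 0.0885.

0.0885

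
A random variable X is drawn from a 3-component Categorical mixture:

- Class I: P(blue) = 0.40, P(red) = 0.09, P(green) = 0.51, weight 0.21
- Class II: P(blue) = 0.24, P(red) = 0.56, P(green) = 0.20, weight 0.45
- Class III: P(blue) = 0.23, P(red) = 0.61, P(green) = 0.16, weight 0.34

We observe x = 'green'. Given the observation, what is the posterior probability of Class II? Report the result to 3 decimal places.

0.358

Posterior ∝ prior × likelihood, so P(k | x) ∝ w_k f_k(x); normalise over all components.
Categorical probabilities:
  f_I = 0.51
  f_II = 0.2
  f_III = 0.16
Prior × likelihood for each component:
  w_I·f_I = 0.21 × 0.51 = 0.1071
  w_II·f_II = 0.45 × 0.2 = 0.09
  w_III·f_III = 0.34 × 0.16 = 0.0544
Evidence: 0.1071 + 0.09 + 0.0544 = 0.2515
Responsibility of Class II: 0.09 / 0.2515 ≈ 0.358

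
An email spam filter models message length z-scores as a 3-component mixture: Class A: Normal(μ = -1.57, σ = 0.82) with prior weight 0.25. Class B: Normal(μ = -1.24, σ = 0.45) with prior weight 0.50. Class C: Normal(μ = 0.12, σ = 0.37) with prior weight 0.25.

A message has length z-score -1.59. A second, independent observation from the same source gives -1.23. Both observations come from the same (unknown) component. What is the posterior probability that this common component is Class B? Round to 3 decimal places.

The responsibility of component k is P(Z=k) f_k(x) divided by Σ_j P(Z=j) f_j(x).
Since both observations come from the same component, the likelihood for component k is f_k(x₁)·f_k(x₂).
  p_A = [(1/(0.82·√(2π)))·exp(−(-1.59−-1.57)²/(2·0.82²)) = 0.486515·exp(-0.00030) = 0.48637] × [0.446441] = 0.217136
  p_B = [(1/(0.45·√(2π)))·exp(−(-1.59−-1.24)²/(2·0.45²)) = 0.886538·exp(-0.30247) = 0.655144] × [0.88632] = 0.580667
  p_C = [(1/(0.37·√(2π)))·exp(−(-1.59−0.12)²/(2·0.37²)) = 1.078222·exp(-10.67969) = 2.48071e-05] × [0.00138646] = 3.4394e-08
Prior × likelihood for each component:
  P(Z=A)·p_A = 0.25 × 0.217136 = 0.0542839
  P(Z=B)·p_B = 0.50 × 0.580667 = 0.290334
  P(Z=C)·p_C = 0.25 × 3.4394e-08 = 8.5985e-09
Evidence: 0.0542839 + 0.290334 + 8.5985e-09 = 0.344617
P(Class B | x₁, x₂) = 0.290334 / 0.344617 ≈ 0.842

0.842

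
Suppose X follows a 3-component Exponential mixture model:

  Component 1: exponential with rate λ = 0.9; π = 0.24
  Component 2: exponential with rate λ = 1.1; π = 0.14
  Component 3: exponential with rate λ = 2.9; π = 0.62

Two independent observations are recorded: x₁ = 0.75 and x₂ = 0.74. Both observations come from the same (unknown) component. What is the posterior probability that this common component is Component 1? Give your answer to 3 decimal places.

0.332

Posterior ∝ prior × likelihood, so P(k | x) ∝ w_k f_k(x); normalise over all components.
Since both observations come from the same component, the likelihood for component k is f_k(x₁)·f_k(x₂).
  f_1 = [0.9·e^(−0.9·0.75) = 0.9·e^(−0.6750) = 0.458241] × [0.462384] = 0.211883
  f_2 = [1.1·e^(−1.1·0.75) = 1.1·e^(−0.8250) = 0.482058] × [0.48739] = 0.234951
  f_3 = [2.9·e^(−2.9·0.75) = 2.9·e^(−2.1750) = 0.329464] × [0.339158] = 0.11174
Multiply by the mixture weights:
  w_1·f_1 = 0.24 × 0.211883 = 0.0508519
  w_2·f_2 = 0.14 × 0.234951 = 0.0328931
  w_3·f_3 = 0.62 × 0.11174 = 0.0692789
Evidence: 0.0508519 + 0.0328931 + 0.0692789 = 0.153024
P(Component 1 | x₁, x₂) ≈ 0.332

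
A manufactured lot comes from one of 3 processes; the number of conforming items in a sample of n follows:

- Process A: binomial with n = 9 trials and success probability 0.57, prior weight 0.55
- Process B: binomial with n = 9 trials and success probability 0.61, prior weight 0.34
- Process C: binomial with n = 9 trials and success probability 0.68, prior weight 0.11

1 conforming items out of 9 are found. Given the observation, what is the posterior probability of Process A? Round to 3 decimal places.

By Bayes' theorem, P(k | x) = w_k f_k(x) / Σ_j w_j f_j(x).
Binomial probabilities:
  L_A = C(9,1)·0.57^1·0.43^8 = 9·0.57·0.00116882 = 0.00599605
  L_B = C(9,1)·0.61^1·0.39^8 = 9·0.61·0.000535201 = 0.00293825
  L_C = C(9,1)·0.68^1·0.32^8 = 9·0.68·0.000109951 = 0.000672901
Multiply by the mixture weights:
  w_A·L_A = 0.55 × 0.00599605 = 0.00329783
  w_B·L_B = 0.34 × 0.00293825 = 0.000999006
  w_C·L_C = 0.11 × 0.000672901 = 7.40191e-05
Denominator: 0.00329783 + 0.000999006 + 7.40191e-05 = 0.00437085
Responsibility of Process A: 0.00329783 / 0.00437085 ≈ 0.755

0.755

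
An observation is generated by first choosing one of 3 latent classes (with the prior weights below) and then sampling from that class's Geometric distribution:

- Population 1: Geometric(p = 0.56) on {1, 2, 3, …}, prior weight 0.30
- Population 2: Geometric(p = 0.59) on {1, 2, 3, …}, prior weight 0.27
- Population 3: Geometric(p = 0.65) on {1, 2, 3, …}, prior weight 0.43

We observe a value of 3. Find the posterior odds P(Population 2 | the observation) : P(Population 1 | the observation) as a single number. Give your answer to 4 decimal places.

0.8233

The posterior odds equal the prior odds times the likelihood ratio: (π_i/π_j)·(f_i(x)/f_j(x)).
Component likelihoods at x = 3:
  f_1 = 0.56·(1−0.56)^2 = 0.56·0.1936 = 0.108416
  f_2 = 0.59·(1−0.59)^2 = 0.59·0.1681 = 0.099179
  f_3 = 0.65·(1−0.65)^2 = 0.65·0.1225 = 0.079625
Posterior odds = (π_2·f_2) / (π_1·f_1) = (0.27·0.099179) / (0.30·0.108416) = 0.0267783 / 0.0325248 ≈ 0.8233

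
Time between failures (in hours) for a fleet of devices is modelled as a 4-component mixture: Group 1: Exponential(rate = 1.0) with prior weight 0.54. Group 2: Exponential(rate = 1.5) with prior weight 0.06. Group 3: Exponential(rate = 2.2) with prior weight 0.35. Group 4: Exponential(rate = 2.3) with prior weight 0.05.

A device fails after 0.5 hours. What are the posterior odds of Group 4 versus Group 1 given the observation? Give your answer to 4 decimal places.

0.1112

Posterior odds = (π_i f_i(x)) / (π_j f_j(x)); the normalising sum cancels.
Evaluate each component's likelihood at the observed value:
  f_1 = 1.0·e^(−1.0·0.5) = 1.0·e^(−0.5000) = 0.606531
  f_2 = 1.5·e^(−1.5·0.5) = 1.5·e^(−0.7500) = 0.70855
  f_3 = 2.2·e^(−2.2·0.5) = 2.2·e^(−1.1000) = 0.732316
  f_4 = 2.3·e^(−2.3·0.5) = 2.3·e^(−1.1500) = 0.728265
Odds = (0.05/0.54) × (0.728265/0.606531) = 0.0925926 × 1.20071 ≈ 0.1112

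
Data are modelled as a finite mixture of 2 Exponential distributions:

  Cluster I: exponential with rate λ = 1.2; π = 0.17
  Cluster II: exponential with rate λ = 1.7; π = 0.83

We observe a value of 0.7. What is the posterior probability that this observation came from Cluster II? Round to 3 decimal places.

The responsibility of component k is π_k f_k(x) divided by Σ_j π_j f_j(x).
Exponential densities:
  L_I = 0.518053
  L_II = 0.517176
Unnormalised posteriors:
  π_I·L_I = 0.17 × 0.518053 = 0.0880689
  π_II·L_II = 0.83 × 0.517176 = 0.429256
Evidence: 0.0880689 + 0.429256 = 0.517325
Responsibility of Cluster II: 0.429256 / 0.517325 ≈ 0.830

0.830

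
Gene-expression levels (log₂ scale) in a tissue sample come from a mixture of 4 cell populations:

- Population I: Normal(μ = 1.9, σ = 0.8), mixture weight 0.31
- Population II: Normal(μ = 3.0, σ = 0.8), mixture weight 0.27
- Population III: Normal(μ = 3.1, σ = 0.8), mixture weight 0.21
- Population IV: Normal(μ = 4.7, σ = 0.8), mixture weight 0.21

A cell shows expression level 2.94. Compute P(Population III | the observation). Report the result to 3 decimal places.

The responsibility of component k is π_k f_k(x) divided by Σ_j π_j f_j(x).
Normal densities:
  p_I = (1/(0.8·√(2π)))·exp(−(2.94−1.9)²/(2·0.8²)) = 0.498678·exp(-0.84500) = 0.214211
  p_II = (1/(0.8·√(2π)))·exp(−(2.94−3.0)²/(2·0.8²)) = 0.498678·exp(-0.00281) = 0.497277
  p_III = (1/(0.8·√(2π)))·exp(−(2.94−3.1)²/(2·0.8²)) = 0.498678·exp(-0.02000) = 0.488803
  p_IV = (1/(0.8·√(2π)))·exp(−(2.94−4.7)²/(2·0.8²)) = 0.498678·exp(-2.42000) = 0.0443432
Prior × likelihood for each component:
  π_I·p_I = 0.31 × 0.214211 = 0.0664053
  π_II·p_II = 0.27 × 0.497277 = 0.134265
  π_III·p_III = 0.21 × 0.488803 = 0.102649
  π_IV·p_IV = 0.21 × 0.0443432 = 0.00931208
Marginal: 0.0664053 + 0.134265 + 0.102649 + 0.00931208 = 0.312631
So the posterior for Population III is 0.102649 / 0.312631 ≈ 0.328.

0.328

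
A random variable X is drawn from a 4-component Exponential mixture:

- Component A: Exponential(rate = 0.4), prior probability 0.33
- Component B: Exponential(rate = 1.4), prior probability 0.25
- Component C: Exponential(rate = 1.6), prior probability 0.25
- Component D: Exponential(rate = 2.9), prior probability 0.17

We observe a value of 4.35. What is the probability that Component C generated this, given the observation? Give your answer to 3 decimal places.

0.016

The responsibility of component k is w_k f_k(x) divided by Σ_j w_j f_j(x).
Component likelihoods at x = 4.35:
  f_A = 0.0702082
  f_B = 0.00317157
  f_C = 0.00151855
  f_D = 9.63326e-06
Unnormalised posteriors:
  w_A·f_A = 0.33 × 0.0702082 = 0.0231687
  w_B·f_B = 0.25 × 0.00317157 = 0.000792893
  w_C·f_C = 0.25 × 0.00151855 = 0.000379639
  w_D·f_D = 0.17 × 9.63326e-06 = 1.63765e-06
Normaliser: 0.0231687 + 0.000792893 + 0.000379639 + 1.63765e-06 = 0.0243429
P(Component C | x) = 0.000379639 / 0.0243429 ≈ 0.016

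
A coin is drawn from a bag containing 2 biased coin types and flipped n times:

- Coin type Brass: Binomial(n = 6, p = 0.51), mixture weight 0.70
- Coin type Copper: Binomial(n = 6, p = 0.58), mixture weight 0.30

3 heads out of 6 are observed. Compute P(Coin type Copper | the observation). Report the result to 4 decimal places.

P(component k | x) = π_k·f_k(x) / marginal(x), where marginal(x) = Σ_j π_j·f_j(x).
Component likelihoods at x = 3 heads out of 6:
  L_Brass = 0.312125
  L_Copper = 0.289109
Prior × likelihood for each component:
  π_Brass·L_Brass = 0.70 × 0.312125 = 0.218488
  π_Copper·L_Copper = 0.30 × 0.289109 = 0.0867327
Evidence: 0.218488 + 0.0867327 = 0.30522
So the posterior for Coin type Copper is 0.0867327 / 0.30522 ≈ 0.2842.

0.2842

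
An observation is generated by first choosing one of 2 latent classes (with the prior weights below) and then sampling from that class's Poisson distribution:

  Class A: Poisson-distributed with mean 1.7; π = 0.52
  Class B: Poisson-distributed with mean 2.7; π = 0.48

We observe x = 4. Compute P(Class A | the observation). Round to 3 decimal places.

0.316

P(component k | x) = π_k·f_k(x) / marginal(x), where marginal(x) = Σ_j π_j·f_j(x).
Component likelihoods at x = 4:
  L_A = 0.0635746
  L_B = 0.148816
Multiply by the mixture weights:
  π_A·L_A = 0.52 × 0.0635746 = 0.0330588
  π_B·L_B = 0.48 × 0.148816 = 0.0714315
Marginal: 0.0330588 + 0.0714315 = 0.10449
So the posterior for Class A is 0.0330588 / 0.10449 ≈ 0.316.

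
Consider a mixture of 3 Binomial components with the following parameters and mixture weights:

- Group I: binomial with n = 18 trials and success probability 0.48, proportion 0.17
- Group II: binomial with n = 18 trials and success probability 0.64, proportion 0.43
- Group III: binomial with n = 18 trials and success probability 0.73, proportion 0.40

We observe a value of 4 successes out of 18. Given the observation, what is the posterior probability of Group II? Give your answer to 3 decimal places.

Posterior ∝ prior × likelihood, so P(k | x) ∝ P(Z=k) f_k(x); normalise over all components.
Evaluate each component's likelihood at the observed value:
  f_I = 0.0171685
  f_II = 0.000315265
  f_III = 9.50836e-06
Multiply by the mixture weights:
  P(Z=I)·f_I = 0.17 × 0.0171685 = 0.00291865
  P(Z=II)·f_II = 0.43 × 0.000315265 = 0.000135564
  P(Z=III)·f_III = 0.40 × 9.50836e-06 = 3.80334e-06
Marginal: 0.00291865 + 0.000135564 + 3.80334e-06 = 0.00305802
P(Group II | x) = 0.000135564 / 0.00305802 ≈ 0.044

0.044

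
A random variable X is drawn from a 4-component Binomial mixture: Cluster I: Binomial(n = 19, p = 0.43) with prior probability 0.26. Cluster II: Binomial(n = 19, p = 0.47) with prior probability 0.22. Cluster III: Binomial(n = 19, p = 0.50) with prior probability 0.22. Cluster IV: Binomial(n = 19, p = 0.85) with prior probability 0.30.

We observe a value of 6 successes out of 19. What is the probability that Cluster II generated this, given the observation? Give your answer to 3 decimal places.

The responsibility of component k is π_k f_k(x) divided by Σ_j π_j f_j(x).
Evaluate each component's likelihood at the observed value:
  p_I = 0.114991
  p_II = 0.0761474
  p_III = 0.0517502
  p_IV = 1.99151e-07
Prior × likelihood for each component:
  π_I·p_I = 0.26 × 0.114991 = 0.0298978
  π_II·p_II = 0.22 × 0.0761474 = 0.0167524
  π_III·p_III = 0.22 × 0.0517502 = 0.011385
  π_IV·p_IV = 0.30 × 1.99151e-07 = 5.97452e-08
Normaliser: 0.0298978 + 0.0167524 + 0.011385 + 5.97452e-08 = 0.0580353
P(Cluster II | the observation) = 0.0167524 / 0.0580353 ≈ 0.289

0.289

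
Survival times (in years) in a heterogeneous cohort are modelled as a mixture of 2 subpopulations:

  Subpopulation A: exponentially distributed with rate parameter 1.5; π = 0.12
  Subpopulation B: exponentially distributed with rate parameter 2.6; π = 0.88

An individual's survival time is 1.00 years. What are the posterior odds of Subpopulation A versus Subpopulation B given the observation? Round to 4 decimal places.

Since P(k|x) ∝ π_k f_k(x), the posterior odds are π_i f_i(x) / (π_j f_j(x)).
Component likelihoods at x = 1.00 years:
  L_A = 1.5·e^(−1.5·1.00) = 1.5·e^(−1.5000) = 0.334695
  L_B = 2.6·e^(−2.6·1.00) = 2.6·e^(−2.6000) = 0.193111
0.0401634 / 0.169938 ≈ 0.2363

0.2363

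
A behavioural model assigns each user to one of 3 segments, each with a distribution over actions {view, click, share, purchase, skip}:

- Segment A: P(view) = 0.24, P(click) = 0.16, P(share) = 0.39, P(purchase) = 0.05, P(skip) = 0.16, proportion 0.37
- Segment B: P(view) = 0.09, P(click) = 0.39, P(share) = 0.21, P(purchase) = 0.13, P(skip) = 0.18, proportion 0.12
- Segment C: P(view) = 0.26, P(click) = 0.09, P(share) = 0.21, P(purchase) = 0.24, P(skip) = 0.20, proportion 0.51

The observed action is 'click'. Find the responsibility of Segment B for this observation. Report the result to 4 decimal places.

P(component k | x) = w_k·f_k(x) / marginal(x), where marginal(x) = Σ_j w_j·f_j(x).
Categorical probabilities:
  f_A = P(click | comp) = 0.16
  f_B = P(click | comp) = 0.39
  f_C = P(click | comp) = 0.09
Prior × likelihood for each component:
  w_A·f_A = 0.37 × 0.16 = 0.0592
  w_B·f_B = 0.12 × 0.39 = 0.0468
  w_C·f_C = 0.51 × 0.09 = 0.0459
Denominator: 0.0592 + 0.0468 + 0.0459 = 0.1519
So the posterior for Segment B is 0.0468 / 0.1519 ≈ 0.3081.

0.3081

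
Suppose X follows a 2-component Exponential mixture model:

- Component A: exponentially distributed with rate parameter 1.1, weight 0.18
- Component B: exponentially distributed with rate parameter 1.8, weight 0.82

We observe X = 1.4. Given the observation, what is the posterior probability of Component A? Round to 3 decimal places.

P(component k | x) = P(Z=k)·f_k(x) / marginal(x), where marginal(x) = Σ_j P(Z=j)·f_j(x).
Evaluate each component's likelihood at the observed value:
  L_A = 0.235819
  L_B = 0.144827
Unnormalised posteriors:
  P(Z=A)·L_A = 0.18 × 0.235819 = 0.0424475
  P(Z=B)·L_B = 0.82 × 0.144827 = 0.118758
Sum: 0.0424475 + 0.118758 = 0.161206
So the posterior for Component A is 0.0424475 / 0.161206 ≈ 0.263.

0.263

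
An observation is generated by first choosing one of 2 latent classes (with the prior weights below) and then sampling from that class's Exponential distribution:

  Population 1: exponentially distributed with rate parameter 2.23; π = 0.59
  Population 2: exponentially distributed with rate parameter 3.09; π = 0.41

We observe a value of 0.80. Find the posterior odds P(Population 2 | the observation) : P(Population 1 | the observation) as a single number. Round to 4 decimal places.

The posterior odds equal the prior odds times the likelihood ratio: (w_i/w_j)·(f_i(x)/f_j(x)).
Component likelihoods at x = 0.80:
  f_1 = 2.23·e^(−2.23·0.80) = 2.23·e^(−1.7840) = 0.374562
  f_2 = 3.09·e^(−3.09·0.80) = 3.09·e^(−2.4720) = 0.260845
Posterior odds = (w_2·f_2) / (w_1·f_1) = (0.41·0.260845) / (0.59·0.374562) = 0.106946 / 0.220991 ≈ 0.4839

0.4839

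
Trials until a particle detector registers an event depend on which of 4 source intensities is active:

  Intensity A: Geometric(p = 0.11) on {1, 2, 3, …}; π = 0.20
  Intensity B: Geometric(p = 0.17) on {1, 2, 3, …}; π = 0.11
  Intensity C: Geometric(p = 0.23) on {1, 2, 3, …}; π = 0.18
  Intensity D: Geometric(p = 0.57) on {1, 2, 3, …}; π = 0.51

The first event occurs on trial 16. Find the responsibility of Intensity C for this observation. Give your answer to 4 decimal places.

By Bayes' theorem, P(k | x) = w_k f_k(x) / Σ_j w_j f_j(x).
Evaluate each component's likelihood at the observed value:
  f_A = 0.11·(1−0.11)^15 = 0.11·0.174121 = 0.0191533
  f_B = 0.17·(1−0.17)^15 = 0.17·0.0611183 = 0.0103901
  f_C = 0.23·(1−0.23)^15 = 0.23·0.0198317 = 0.0045613
  f_D = 0.57·(1−0.57)^15 = 0.57·3.17707e-06 = 1.81093e-06
Unnormalised posteriors:
  w_A·f_A = 0.20 × 0.0191533 = 0.00383065
  w_B·f_B = 0.11 × 0.0103901 = 0.00114291
  w_C·f_C = 0.18 × 0.0045613 = 0.000821034
  w_D·f_D = 0.51 × 1.81093e-06 = 9.23574e-07
Sum: 0.00383065 + 0.00114291 + 0.000821034 + 9.23574e-07 = 0.00579552
So the posterior for Intensity C is 0.000821034 / 0.00579552 ≈ 0.1417.

0.1417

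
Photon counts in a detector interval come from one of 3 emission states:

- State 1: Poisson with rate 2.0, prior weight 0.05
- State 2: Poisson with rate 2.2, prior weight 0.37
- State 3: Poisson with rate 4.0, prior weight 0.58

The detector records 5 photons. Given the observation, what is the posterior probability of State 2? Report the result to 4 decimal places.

0.1600

Posterior ∝ prior × likelihood, so P(k | x) ∝ w_k f_k(x); normalise over all components.
Component likelihoods at x = 5 photons:
  p_1 = 0.0360894
  p_2 = 0.0475866
  p_3 = 0.156293
Weight by the priors:
  w_1·p_1 = 0.05 × 0.0360894 = 0.00180447
  w_2·p_2 = 0.37 × 0.0475866 = 0.017607
  w_3·p_3 = 0.58 × 0.156293 = 0.0906502
Normaliser: 0.00180447 + 0.017607 + 0.0906502 = 0.110062
Responsibility of State 2: 0.017607 / 0.110062 ≈ 0.1600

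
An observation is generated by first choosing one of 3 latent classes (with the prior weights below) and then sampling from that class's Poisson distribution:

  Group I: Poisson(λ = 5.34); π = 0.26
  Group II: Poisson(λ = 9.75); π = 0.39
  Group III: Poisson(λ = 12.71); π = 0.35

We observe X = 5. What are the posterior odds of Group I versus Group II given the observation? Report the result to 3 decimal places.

2.703

The posterior odds equal the prior odds times the likelihood ratio: (π_i/π_j)·(f_i(x)/f_j(x)).
Evaluate each component's likelihood at the observed value:
  f_I = 0.173537
  f_II = 0.0428026
  f_III = 0.00834956
Posterior odds = (π_I·f_I) / (π_II·f_II) = (0.26·0.173537) / (0.39·0.0428026) = 0.0451197 / 0.016693 ≈ 2.703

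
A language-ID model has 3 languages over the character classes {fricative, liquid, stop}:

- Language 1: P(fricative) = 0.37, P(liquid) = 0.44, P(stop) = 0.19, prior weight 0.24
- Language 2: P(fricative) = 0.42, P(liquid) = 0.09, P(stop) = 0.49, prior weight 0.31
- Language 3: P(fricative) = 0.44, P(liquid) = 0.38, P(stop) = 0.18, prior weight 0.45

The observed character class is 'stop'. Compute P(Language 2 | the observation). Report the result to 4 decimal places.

Posterior ∝ prior × likelihood, so P(k | x) ∝ w_k f_k(x); normalise over all components.
Component likelihoods at x = 'stop':
  p_1 = 0.19
  p_2 = 0.49
  p_3 = 0.18
Weight by the priors:
  w_1·p_1 = 0.24 × 0.19 = 0.0456
  w_2·p_2 = 0.31 × 0.49 = 0.1519
  w_3·p_3 = 0.45 × 0.18 = 0.081
Evidence: 0.0456 + 0.1519 + 0.081 = 0.2785
Responsibility of Language 2: 0.1519 / 0.2785 ≈ 0.5454

0.5454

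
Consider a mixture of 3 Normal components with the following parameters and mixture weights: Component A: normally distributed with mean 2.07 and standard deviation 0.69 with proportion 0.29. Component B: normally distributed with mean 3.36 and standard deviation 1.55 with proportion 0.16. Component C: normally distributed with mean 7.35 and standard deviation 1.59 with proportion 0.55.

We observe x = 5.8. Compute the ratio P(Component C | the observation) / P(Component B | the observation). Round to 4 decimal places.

The posterior odds equal the prior odds times the likelihood ratio: (π_i/π_j)·(f_i(x)/f_j(x)).
Normal densities:
  L_A = 2.60882e-07
  L_B = 0.0745537
  L_C = 0.156011
Posterior odds = (π_C·L_C) / (π_B·L_B) = (0.55·0.156011) / (0.16·0.0745537) = 0.0858058 / 0.0119286 ≈ 7.1933

7.1933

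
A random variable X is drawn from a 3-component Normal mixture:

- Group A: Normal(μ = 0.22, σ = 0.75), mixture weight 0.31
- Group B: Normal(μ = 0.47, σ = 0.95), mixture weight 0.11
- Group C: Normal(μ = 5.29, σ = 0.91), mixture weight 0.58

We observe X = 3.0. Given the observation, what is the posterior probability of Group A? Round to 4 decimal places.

By Bayes' theorem, P(k | x) = w_k f_k(x) / Σ_j w_j f_j(x).
Normal densities:
  f_A = (1/(0.75·√(2π)))·exp(−(3.0−0.22)²/(2·0.75²)) = 0.531923·exp(-6.86969) = 0.000552562
  f_B = (1/(0.95·√(2π)))·exp(−(3.0−0.47)²/(2·0.95²)) = 0.419939·exp(-3.54620) = 0.0121085
  f_C = (1/(0.91·√(2π)))·exp(−(3.0−5.29)²/(2·0.91²)) = 0.438398·exp(-3.16634) = 0.0184817
Unnormalised posteriors:
  w_A·f_A = 0.31 × 0.000552562 = 0.000171294
  w_B·f_B = 0.11 × 0.0121085 = 0.00133193
  w_C·f_C = 0.58 × 0.0184817 = 0.0107194
Sum: 0.000171294 + 0.00133193 + 0.0107194 = 0.0122226
So the posterior for Group A is 0.000171294 / 0.0122226 ≈ 0.0140.

0.0140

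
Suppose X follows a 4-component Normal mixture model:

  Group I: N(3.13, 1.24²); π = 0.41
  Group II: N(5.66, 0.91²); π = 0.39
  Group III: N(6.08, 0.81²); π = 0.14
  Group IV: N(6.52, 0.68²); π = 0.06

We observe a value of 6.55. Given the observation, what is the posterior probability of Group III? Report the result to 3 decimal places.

By Bayes' theorem, P(k | x) = w_k f_k(x) / Σ_j w_j f_j(x).
Normal densities:
  p_I = 0.00717244
  p_II = 0.271745
  p_III = 0.416212
  p_IV = 0.586109
Unnormalised posteriors:
  w_I·p_I = 0.41 × 0.00717244 = 0.0029407
  w_II·p_II = 0.39 × 0.271745 = 0.105981
  w_III·p_III = 0.14 × 0.416212 = 0.0582697
  w_IV·p_IV = 0.06 × 0.586109 = 0.0351665
Sum: 0.0029407 + 0.105981 + 0.0582697 + 0.0351665 = 0.202357
Responsibility of Group III: 0.0582697 / 0.202357 ≈ 0.288

0.288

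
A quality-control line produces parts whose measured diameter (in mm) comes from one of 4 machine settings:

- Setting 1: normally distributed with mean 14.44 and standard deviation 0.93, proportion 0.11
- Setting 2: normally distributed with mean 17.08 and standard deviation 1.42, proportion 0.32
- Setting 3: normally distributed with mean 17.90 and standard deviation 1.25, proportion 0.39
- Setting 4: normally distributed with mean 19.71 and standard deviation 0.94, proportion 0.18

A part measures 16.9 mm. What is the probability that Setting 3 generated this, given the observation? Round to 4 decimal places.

0.4970

Posterior ∝ prior × likelihood, so P(k | x) ∝ w_k f_k(x); normalise over all components.
Evaluate each component's likelihood at the observed value:
  f_1 = (1/(0.93·√(2π)))·exp(−(16.9−14.44)²/(2·0.93²)) = 0.428970·exp(-3.49844) = 0.012974
  f_2 = (1/(1.42·√(2π)))·exp(−(16.9−17.08)²/(2·1.42²)) = 0.280945·exp(-0.00803) = 0.278697
  f_3 = (1/(1.25·√(2π)))·exp(−(16.9−17.90)²/(2·1.25²)) = 0.319154·exp(-0.32000) = 0.231753
  f_4 = (1/(0.94·√(2π)))·exp(−(16.9−19.71)²/(2·0.94²)) = 0.424407·exp(-4.46814) = 0.00486735
Weight by the priors:
  w_1·f_1 = 0.11 × 0.012974 = 0.00142714
  w_2·f_2 = 0.32 × 0.278697 = 0.0891831
  w_3·f_3 = 0.39 × 0.231753 = 0.0903838
  w_4·f_4 = 0.18 × 0.00486735 = 0.000876124
Evidence: 0.00142714 + 0.0891831 + 0.0903838 + 0.000876124 = 0.18187
Responsibility of Setting 3: 0.0903838 / 0.18187 ≈ 0.4970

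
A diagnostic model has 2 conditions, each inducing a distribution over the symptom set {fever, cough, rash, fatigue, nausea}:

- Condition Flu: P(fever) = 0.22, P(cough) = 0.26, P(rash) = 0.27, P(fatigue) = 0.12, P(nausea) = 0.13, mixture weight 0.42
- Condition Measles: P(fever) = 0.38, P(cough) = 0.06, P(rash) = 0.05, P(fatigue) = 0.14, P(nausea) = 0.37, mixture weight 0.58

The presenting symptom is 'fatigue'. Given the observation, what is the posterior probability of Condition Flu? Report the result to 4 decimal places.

By Bayes' theorem, P(k | x) = π_k f_k(x) / Σ_j π_j f_j(x).
Evaluate each component's likelihood at the observed value:
  f_Flu = 0.12
  f_Measles = 0.14
Prior × likelihood for each component:
  π_Flu·f_Flu = 0.42 × 0.12 = 0.0504
  π_Measles·f_Measles = 0.58 × 0.14 = 0.0812
Evidence: 0.0504 + 0.0812 = 0.1316
Responsibility of Condition Flu: 0.0504 / 0.1316 ≈ 0.3830

0.3830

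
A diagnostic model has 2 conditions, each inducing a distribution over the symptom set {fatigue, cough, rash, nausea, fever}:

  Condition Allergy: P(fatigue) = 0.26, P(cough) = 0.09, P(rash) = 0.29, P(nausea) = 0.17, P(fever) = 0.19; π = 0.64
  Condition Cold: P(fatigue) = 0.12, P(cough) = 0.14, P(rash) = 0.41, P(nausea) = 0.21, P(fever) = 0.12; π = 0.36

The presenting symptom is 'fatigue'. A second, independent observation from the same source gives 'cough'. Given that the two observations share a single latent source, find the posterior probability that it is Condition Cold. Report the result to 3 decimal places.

By Bayes' theorem, P(k | x) = P(Z=k) f_k(x) / Σ_j P(Z=j) f_j(x).
Since both observations come from the same component, the likelihood for component k is f_k(x₁)·f_k(x₂).
  L_Allergy = [0.26] × [0.09] = 0.0234
  L_Cold = [0.12] × [0.14] = 0.0168
Weight by the priors:
  P(Z=Allergy)·L_Allergy = 0.64 × 0.0234 = 0.014976
  P(Z=Cold)·L_Cold = 0.36 × 0.0168 = 0.006048
Denominator: 0.014976 + 0.006048 = 0.021024
P(Condition Cold | x₁, x₂) ≈ 0.288

0.288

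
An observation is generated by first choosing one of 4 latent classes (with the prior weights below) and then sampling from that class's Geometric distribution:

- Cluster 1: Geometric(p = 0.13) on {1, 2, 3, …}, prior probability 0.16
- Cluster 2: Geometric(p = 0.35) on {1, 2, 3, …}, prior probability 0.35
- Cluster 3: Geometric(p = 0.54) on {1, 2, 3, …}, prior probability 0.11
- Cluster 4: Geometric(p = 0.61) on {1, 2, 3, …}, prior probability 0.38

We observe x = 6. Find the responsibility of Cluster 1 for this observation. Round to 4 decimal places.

0.3716

P(component k | x) = π_k·f_k(x) / marginal(x), where marginal(x) = Σ_j π_j·f_j(x).
Component likelihoods at x = 6:
  p_1 = 0.13·(1−0.13)^5 = 0.13·0.498421 = 0.0647947
  p_2 = 0.35·(1−0.35)^5 = 0.35·0.116029 = 0.0406102
  p_3 = 0.54·(1−0.54)^5 = 0.54·0.0205963 = 0.011122
  p_4 = 0.61·(1−0.61)^5 = 0.61·0.00902242 = 0.00550368
Multiply by the mixture weights:
  π_1·p_1 = 0.16 × 0.0647947 = 0.0103672
  π_2·p_2 = 0.35 × 0.0406102 = 0.0142136
  π_3·p_3 = 0.11 × 0.011122 = 0.00122342
  π_4·p_4 = 0.38 × 0.00550368 = 0.0020914
Marginal: 0.0103672 + 0.0142136 + 0.00122342 + 0.0020914 = 0.0278955
So the posterior for Cluster 1 is 0.0103672 / 0.0278955 ≈ 0.3716.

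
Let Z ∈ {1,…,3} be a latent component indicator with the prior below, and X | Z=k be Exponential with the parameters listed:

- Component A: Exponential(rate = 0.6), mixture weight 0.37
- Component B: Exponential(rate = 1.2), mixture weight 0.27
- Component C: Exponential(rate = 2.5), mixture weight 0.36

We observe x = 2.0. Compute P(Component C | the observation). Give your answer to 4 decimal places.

0.0593

By Bayes' theorem, P(k | x) = π_k f_k(x) / Σ_j π_j f_j(x).
Evaluate each component's likelihood at the observed value:
  L_A = 0.180717
  L_B = 0.108862
  L_C = 0.0168449
Weight by the priors:
  π_A·L_A = 0.37 × 0.180717 = 0.0668651
  π_B·L_B = 0.27 × 0.108862 = 0.0293926
  π_C·L_C = 0.36 × 0.0168449 = 0.00606415
Marginal: 0.0668651 + 0.0293926 + 0.00606415 = 0.102322
So the posterior for Component C is 0.00606415 / 0.102322 ≈ 0.0593.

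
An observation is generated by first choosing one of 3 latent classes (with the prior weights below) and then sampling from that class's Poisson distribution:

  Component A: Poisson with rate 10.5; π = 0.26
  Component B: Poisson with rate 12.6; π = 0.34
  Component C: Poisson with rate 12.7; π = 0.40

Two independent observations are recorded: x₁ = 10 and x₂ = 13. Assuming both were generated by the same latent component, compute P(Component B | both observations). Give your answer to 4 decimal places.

By Bayes' theorem, P(k | x) = π_k f_k(x) / Σ_j π_j f_j(x).
Since both observations come from the same component, the likelihood for component k is f_k(x₁)·f_k(x₂).
  f_A = [e^(−10.5)·10.5^10/10! = 0.123606] × [0.0833851] = 0.0103069
  f_B = [e^(−12.6)·12.6^10/10! = 0.0937199] × [0.109251] = 0.010239
  f_C = [e^(−12.7)·12.7^10/10! = 0.0917771] × [0.109554] = 0.0100545
Weight by the priors:
  π_A·f_A = 0.26 × 0.0103069 = 0.00267978
  π_B·f_B = 0.34 × 0.010239 = 0.00348127
  π_C·f_C = 0.40 × 0.0100545 = 0.00402182
Marginal: 0.00267978 + 0.00348127 + 0.00402182 = 0.0101829
Responsibility of Component B: 0.00348127 / 0.0101829 ≈ 0.3419

0.3419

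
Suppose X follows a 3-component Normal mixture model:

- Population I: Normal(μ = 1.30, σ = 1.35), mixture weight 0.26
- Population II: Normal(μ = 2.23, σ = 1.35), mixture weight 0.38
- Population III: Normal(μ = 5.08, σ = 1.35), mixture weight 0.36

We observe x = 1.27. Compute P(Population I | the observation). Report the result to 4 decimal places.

0.4627

Posterior ∝ prior × likelihood, so P(k | x) ∝ P(Z=k) f_k(x); normalise over all components.
Normal densities:
  p_I = (1/(1.35·√(2π)))·exp(−(1.27−1.30)²/(2·1.35²)) = 0.295513·exp(-0.00025) = 0.29544
  p_II = (1/(1.35·√(2π)))·exp(−(1.27−2.23)²/(2·1.35²)) = 0.295513·exp(-0.25284) = 0.229493
  p_III = (1/(1.35·√(2π)))·exp(−(1.27−5.08)²/(2·1.35²)) = 0.295513·exp(-3.98247) = 0.00550823
Multiply by the mixture weights:
  P(Z=I)·p_I = 0.26 × 0.29544 = 0.0768144
  P(Z=II)·p_II = 0.38 × 0.229493 = 0.0872074
  P(Z=III)·p_III = 0.36 × 0.00550823 = 0.00198296
Marginal: 0.0768144 + 0.0872074 + 0.00198296 = 0.166005
P(Population I | 1.27) ≈ 0.4627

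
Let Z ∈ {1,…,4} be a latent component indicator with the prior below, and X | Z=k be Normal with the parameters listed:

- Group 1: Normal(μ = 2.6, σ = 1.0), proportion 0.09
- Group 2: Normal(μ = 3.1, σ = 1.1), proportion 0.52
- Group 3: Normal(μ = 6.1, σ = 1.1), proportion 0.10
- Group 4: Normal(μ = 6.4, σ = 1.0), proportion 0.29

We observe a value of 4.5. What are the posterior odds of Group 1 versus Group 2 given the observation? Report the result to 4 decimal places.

0.0704

Since P(k|x) ∝ w_k f_k(x), the posterior odds are w_i f_i(x) / (w_j f_j(x)).
Normal densities:
  f_1 = (1/(1.0·√(2π)))·exp(−(4.5−2.6)²/(2·1.0²)) = 0.398942·exp(-1.80500) = 0.0656158
  f_2 = (1/(1.1·√(2π)))·exp(−(4.5−3.1)²/(2·1.1²)) = 0.362675·exp(-0.80992) = 0.161352
  f_3 = (1/(1.1·√(2π)))·exp(−(4.5−6.1)²/(2·1.1²)) = 0.362675·exp(-1.05785) = 0.125921
  f_4 = (1/(1.0·√(2π)))·exp(−(4.5−6.4)²/(2·1.0²)) = 0.398942·exp(-1.80500) = 0.0656158
0.00590542 / 0.0839031 ≈ 0.0704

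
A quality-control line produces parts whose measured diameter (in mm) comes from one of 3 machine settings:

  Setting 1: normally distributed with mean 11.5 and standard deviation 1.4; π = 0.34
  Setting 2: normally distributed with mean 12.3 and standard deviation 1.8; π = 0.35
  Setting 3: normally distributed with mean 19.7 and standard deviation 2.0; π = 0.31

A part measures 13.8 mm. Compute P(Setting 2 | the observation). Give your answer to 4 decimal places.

0.6789

By Bayes' theorem, P(k | x) = π_k f_k(x) / Σ_j π_j f_j(x).
Normal densities:
  f_1 = (1/(1.4·√(2π)))·exp(−(13.8−11.5)²/(2·1.4²)) = 0.284959·exp(-1.34949) = 0.0739105
  f_2 = (1/(1.8·√(2π)))·exp(−(13.8−12.3)²/(2·1.8²)) = 0.221635·exp(-0.34722) = 0.156618
  f_3 = (1/(2.0·√(2π)))·exp(−(13.8−19.7)²/(2·2.0²)) = 0.199471·exp(-4.35125) = 0.00257132
Multiply by the mixture weights:
  π_1·f_1 = 0.34 × 0.0739105 = 0.0251296
  π_2·f_2 = 0.35 × 0.156618 = 0.0548162
  π_3·f_3 = 0.31 × 0.00257132 = 0.000797109
Denominator: 0.0251296 + 0.0548162 + 0.000797109 = 0.0807429
P(Setting 2 | the observation) = 0.0548162 / 0.0807429 ≈ 0.6789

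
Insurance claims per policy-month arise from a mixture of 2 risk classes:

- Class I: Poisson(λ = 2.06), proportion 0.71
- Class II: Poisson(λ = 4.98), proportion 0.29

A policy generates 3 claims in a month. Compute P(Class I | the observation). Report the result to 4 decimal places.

The responsibility of component k is π_k f_k(x) divided by Σ_j π_j f_j(x).
Component likelihoods at x = 3 claims:
  L_I = e^(−2.06)·2.06^3/3! = 0.185697
  L_II = e^(−4.98)·4.98^3/3! = 0.141498
Prior × likelihood for each component:
  π_I·L_I = 0.71 × 0.185697 = 0.131845
  π_II·L_II = 0.29 × 0.141498 = 0.0410344
Marginal: 0.131845 + 0.0410344 = 0.172879
P(Class I | the observation) = 0.131845 / 0.172879 ≈ 0.7626

0.7626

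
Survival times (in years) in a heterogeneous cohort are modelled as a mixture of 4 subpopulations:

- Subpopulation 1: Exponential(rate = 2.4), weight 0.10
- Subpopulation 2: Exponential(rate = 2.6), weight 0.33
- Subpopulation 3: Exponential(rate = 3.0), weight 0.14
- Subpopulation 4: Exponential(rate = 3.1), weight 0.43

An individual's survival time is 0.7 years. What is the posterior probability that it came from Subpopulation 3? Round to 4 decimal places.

Posterior ∝ prior × likelihood, so P(k | x) ∝ π_k f_k(x); normalise over all components.
Exponential densities:
  p_1 = 0.447298
  p_2 = 0.421267
  p_3 = 0.367369
  p_4 = 0.353951
Multiply by the mixture weights:
  π_1·p_1 = 0.10 × 0.447298 = 0.0447298
  π_2·p_2 = 0.33 × 0.421267 = 0.139018
  π_3·p_3 = 0.14 × 0.367369 = 0.0514317
  π_4·p_4 = 0.43 × 0.353951 = 0.152199
Denominator: 0.0447298 + 0.139018 + 0.0514317 + 0.152199 = 0.387378
Responsibility of Subpopulation 3: 0.0514317 / 0.387378 ≈ 0.1328

0.1328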